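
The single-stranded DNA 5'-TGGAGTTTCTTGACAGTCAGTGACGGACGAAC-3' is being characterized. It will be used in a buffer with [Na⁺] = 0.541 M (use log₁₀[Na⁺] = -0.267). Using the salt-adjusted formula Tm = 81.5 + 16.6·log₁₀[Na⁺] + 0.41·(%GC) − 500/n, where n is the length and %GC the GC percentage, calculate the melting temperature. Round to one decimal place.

81.9°C

Length n = 32. Scanning the sequence gives C=6, T=8, G=10, A=8.
G+C = 16, so %GC = 16/32 × 100 = 50%
Salt term: 16.6 × (-0.267) = -4.432
GC term: 0.41 × 50 = 20.5; length term: −500/32 = −15.625
Tm = 81.5 + (-4.432) + 20.5 − 15.625 = 81.943 → 81.9°C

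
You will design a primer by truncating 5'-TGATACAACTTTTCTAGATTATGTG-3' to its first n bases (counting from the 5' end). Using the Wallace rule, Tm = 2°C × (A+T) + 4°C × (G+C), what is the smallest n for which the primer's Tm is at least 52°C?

First 20 bases: TGATACAACTTTTCTAGATT → Tm = 50°C (< 52°C)
First 21 bases: TGATACAACTTTTCTAGATTA → Tm = 52°C (≥ 52°C)
Since every base adds ≥2°C, Tm only increases with n, so the threshold is first crossed at n = 21.

n = 21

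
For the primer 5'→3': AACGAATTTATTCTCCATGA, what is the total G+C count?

6

Base counts: C=4, A=7, G=2, T=7
Total G or C: 2 + 4 = 6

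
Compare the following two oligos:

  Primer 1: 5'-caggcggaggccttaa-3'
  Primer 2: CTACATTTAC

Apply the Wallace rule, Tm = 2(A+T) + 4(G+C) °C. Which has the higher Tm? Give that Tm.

Primer 1: A+T=6, G+C=10 → Tm = 2(6)+4(10) = 52°C
Primer 2: A+T=7, G+C=3 → Tm = 2(7)+4(3) = 26°C
52°C vs 26°C → primer 1 is higher.

Primer 1, 52°C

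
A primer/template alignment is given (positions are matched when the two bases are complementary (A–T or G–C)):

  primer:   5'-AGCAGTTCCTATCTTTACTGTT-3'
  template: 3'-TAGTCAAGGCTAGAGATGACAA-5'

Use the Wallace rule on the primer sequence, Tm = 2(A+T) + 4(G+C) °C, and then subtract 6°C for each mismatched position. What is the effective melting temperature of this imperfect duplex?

Primer base counts: A=4, T=10, G=3, C=5 → A+T=14, G+C=8
Perfect-match Tm = 2(14) + 4(8) = 28 + 32 = 60°C
Mismatches (positions where the bases are not complementary): 3 (at positions 2, 10, 15)
Effective Tm = 60 − 3×6 = 60 − 18 = 42°C

42°C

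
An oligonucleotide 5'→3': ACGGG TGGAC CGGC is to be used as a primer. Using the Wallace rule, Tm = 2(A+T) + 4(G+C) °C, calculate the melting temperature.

Counting bases: C=4, G=7, A=2, T=1
A+T = 3, G+C = 11
Tm = 4·11 + 2·3 = 44 + 6 = 50°C

50°C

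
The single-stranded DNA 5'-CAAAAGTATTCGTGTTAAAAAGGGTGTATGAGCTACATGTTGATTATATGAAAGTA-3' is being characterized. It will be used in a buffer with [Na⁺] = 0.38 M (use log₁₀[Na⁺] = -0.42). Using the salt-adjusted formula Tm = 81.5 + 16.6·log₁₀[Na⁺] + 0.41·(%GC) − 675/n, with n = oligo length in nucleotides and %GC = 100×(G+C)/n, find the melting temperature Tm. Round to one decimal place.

Length n = 56. G=13, T=18, A=21, C=4
G+C = 17, so %GC = 17/56 × 100 = 30.357%
Salt term: 16.6 × (-0.42) = -6.972
GC term: 0.41 × 30.357 = 12.446; length term: −675/56 = −12.054
Tm = 81.5 + (-6.972) + 12.446 − 12.054 = 74.92 → 74.9°C

74.9°C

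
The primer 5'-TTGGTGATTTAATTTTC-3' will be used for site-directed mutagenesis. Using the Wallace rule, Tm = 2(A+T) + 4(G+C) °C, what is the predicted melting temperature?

Base counts: C=1, T=10, A=3, G=3
AT pairs contribute 13, GC pairs contribute 4.
Tm = 4·4 + 2·13 = 16 + 26 = 42°C

42°C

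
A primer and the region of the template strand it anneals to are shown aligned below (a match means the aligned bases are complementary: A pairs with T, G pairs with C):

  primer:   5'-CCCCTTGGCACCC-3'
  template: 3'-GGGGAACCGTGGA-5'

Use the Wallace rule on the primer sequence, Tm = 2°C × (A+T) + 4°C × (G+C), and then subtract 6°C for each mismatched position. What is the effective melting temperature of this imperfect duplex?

40°C

Primer base counts: A=1, T=2, G=2, C=8 → A+T=3, G+C=10
Perfect-match Tm = 2(3) + 4(10) = 6 + 40 = 46°C
Mismatches (positions where the bases are not complementary): 1 (at position 13)
Effective Tm = 46 − 1×6 = 46 − 6 = 40°C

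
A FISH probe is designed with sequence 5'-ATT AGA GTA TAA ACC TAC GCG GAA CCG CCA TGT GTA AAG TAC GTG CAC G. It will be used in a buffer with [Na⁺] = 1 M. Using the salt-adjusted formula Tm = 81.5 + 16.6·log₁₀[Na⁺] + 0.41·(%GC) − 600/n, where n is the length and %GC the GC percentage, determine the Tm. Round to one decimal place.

88.5°C

Length n = 49. T=10, G=12, C=11, A=16
G+C = 23, so %GC = 23/49 × 100 = 46.939%
Salt term: 16.6 × (0) = 0
GC term: 0.41 × 46.939 = 19.245; length term: −600/49 = −12.245
Tm = 81.5 + (0) + 19.245 − 12.245 = 88.5 → 88.5°C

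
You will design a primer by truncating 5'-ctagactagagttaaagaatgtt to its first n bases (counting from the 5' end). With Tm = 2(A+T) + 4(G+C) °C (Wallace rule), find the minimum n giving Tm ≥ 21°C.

n = 8

First 7 bases: CTAGACT → Tm = 20°C (< 21°C)
First 8 bases: CTAGACTA → Tm = 22°C (≥ 21°C)
Since every base adds ≥2°C, Tm only increases with n, so the threshold is first crossed at n = 8.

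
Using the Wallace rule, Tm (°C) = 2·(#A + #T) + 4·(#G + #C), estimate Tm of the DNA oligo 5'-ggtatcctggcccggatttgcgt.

74°C

Scanning the sequence gives A=2, C=6, T=7, G=8.
AT pairs contribute 9, GC pairs contribute 14.
Tm = 2×9 + 4×14 = 74°C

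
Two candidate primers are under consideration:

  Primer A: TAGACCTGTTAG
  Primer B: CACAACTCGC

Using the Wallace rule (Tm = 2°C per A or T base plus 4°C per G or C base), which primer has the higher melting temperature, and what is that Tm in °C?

Primer A, 34°C

Primer A: A+T=7, G+C=5 → Tm = 2(7)+4(5) = 34°C
Primer B: A+T=4, G+C=6 → Tm = 2(4)+4(6) = 32°C
34°C vs 32°C → primer A is higher.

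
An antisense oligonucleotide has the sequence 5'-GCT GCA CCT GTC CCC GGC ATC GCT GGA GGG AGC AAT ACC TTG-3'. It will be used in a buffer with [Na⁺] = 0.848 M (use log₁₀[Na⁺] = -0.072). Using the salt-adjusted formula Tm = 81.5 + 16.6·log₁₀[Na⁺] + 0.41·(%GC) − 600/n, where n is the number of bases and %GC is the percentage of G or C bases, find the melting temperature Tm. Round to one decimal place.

Length n = 42. Scanning the sequence gives C=14, A=7, G=13, T=8.
G+C = 27, so %GC = 27/42 × 100 = 64.286%
Salt term: 16.6 × (-0.072) = -1.195
GC term: 0.41 × 64.286 = 26.357; length term: −600/42 = −14.286
Tm = 81.5 + (-1.195) + 26.357 − 14.286 = 92.376 → 92.4°C

92.4°C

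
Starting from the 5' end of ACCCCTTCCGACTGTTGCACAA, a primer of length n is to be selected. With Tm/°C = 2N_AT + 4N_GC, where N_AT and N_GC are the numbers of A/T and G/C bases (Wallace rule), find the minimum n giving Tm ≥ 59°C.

First 18 bases: ACCCCTTCCGACTGTTGC → Tm = 58°C (< 59°C)
First 19 bases: ACCCCTTCCGACTGTTGCA → Tm = 60°C (≥ 59°C)
Each additional base adds 2°C (A/T) or 4°C (G/C), so Tm is non-decreasing in n; n = 19 is the first length to reach 59°C.

n = 19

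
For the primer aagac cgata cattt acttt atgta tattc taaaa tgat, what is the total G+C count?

9

Scanning the sequence gives C=5, G=4, T=15, A=15.
G+C = 4 + 5 = 9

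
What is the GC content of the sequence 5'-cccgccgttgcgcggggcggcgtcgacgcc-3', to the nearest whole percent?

Counting bases: A=1, T=3, G=13, C=13
G+C = 13 + 13 = 26 out of 30 bases
%GC = 26/30 × 100 = 86.67% ≈ 87%

87%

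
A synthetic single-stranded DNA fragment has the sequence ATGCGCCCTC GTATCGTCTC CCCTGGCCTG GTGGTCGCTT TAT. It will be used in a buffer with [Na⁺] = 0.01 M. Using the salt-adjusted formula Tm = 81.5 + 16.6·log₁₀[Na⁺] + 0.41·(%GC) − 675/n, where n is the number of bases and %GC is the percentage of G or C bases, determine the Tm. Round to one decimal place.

57.4°C

Length n = 43. Scanning the sequence gives A=3, G=11, C=15, T=14.
G+C = 26, so %GC = 26/43 × 100 = 60.465%
Salt term: 16.6 × (-2) = -33.2
GC term: 0.41 × 60.465 = 24.791; length term: −675/43 = −15.698
Tm = 81.5 + (-33.2) + 24.791 − 15.698 = 57.393 → 57.4°C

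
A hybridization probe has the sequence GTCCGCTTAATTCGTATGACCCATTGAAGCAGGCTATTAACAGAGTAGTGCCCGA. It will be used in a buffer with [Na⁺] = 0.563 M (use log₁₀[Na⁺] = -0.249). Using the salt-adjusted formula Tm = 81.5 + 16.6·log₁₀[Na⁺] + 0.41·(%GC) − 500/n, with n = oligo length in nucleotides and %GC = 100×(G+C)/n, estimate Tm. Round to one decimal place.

Length n = 55. Scanning the sequence gives T=14, C=13, A=15, G=13.
G+C = 26, so %GC = 26/55 × 100 = 47.273%
Salt term: 16.6 × (-0.249) = -4.133
GC term: 0.41 × 47.273 = 19.382; length term: −500/55 = −9.091
Tm = 81.5 + (-4.133) + 19.382 − 9.091 = 87.658 → 87.7°C

87.7°C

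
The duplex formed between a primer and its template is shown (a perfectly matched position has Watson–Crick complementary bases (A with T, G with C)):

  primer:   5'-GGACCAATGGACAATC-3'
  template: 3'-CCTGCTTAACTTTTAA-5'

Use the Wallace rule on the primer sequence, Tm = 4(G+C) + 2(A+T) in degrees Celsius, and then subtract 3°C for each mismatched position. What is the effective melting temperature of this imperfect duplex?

36°C

Primer base counts: A=6, T=2, G=4, C=4 → A+T=8, G+C=8
Perfect-match Tm = 2(8) + 4(8) = 16 + 32 = 48°C
Mismatches (positions where the bases are not complementary): 4 (at positions 5, 9, 12, 16)
Effective Tm = 48 − 4×3 = 48 − 12 = 36°C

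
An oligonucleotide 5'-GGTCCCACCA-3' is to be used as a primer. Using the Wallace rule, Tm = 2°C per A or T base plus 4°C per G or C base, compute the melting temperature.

34°C

Base counts: T=1, C=5, G=2, A=2
A+T = 3, G+C = 7
Tm = 4·7 + 2·3 = 28 + 6 = 34°C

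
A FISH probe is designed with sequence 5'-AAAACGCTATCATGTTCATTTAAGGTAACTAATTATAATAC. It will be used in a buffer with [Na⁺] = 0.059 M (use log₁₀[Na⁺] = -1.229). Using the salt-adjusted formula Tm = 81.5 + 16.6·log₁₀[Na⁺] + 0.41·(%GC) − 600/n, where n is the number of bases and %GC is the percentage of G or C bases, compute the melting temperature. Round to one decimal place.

Length n = 41. Base counts: G=4, C=6, A=17, T=14
G+C = 10, so %GC = 10/41 × 100 = 24.39%
Salt term: 16.6 × (-1.229) = -20.401
GC term: 0.41 × 24.39 = 10; length term: −600/41 = −14.634
Tm = 81.5 + (-20.401) + 10 − 14.634 = 56.465 → 56.5°C

56.5°C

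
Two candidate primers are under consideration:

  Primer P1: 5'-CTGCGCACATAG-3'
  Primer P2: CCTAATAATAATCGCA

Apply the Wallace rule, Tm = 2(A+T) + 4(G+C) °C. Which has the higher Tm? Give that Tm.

Primer P1: A+T=5, G+C=7 → Tm = 2(5)+4(7) = 38°C
Primer P2: A+T=11, G+C=5 → Tm = 2(11)+4(5) = 42°C
38°C vs 42°C → primer P2 is higher.

Primer P2, 42°C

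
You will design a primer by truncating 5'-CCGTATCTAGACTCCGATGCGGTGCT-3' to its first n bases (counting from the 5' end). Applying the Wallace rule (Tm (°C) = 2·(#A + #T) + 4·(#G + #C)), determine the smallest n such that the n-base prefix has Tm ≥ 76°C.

n = 24

First 23 bases: CCGTATCTAGACTCCGATGCGGT → Tm = 72°C (< 76°C)
First 24 bases: CCGTATCTAGACTCCGATGCGGTG → Tm = 76°C (≥ 76°C)
Each additional base adds 2°C (A/T) or 4°C (G/C), so Tm is non-decreasing in n; n = 24 is the first length to reach 76°C.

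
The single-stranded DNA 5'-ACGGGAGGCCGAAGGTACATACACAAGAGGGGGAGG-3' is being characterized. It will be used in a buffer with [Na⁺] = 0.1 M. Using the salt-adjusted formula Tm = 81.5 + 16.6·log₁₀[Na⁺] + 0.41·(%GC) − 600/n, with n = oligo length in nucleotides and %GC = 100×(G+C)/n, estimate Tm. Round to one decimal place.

73.3°C

Length n = 36. G=16, A=12, T=2, C=6
G+C = 22, so %GC = 22/36 × 100 = 61.111%
Salt term: 16.6 × (-1) = -16.6
GC term: 0.41 × 61.111 = 25.056; length term: −600/36 = −16.667
Tm = 81.5 + (-16.6) + 25.056 − 16.667 = 73.289 → 73.3°C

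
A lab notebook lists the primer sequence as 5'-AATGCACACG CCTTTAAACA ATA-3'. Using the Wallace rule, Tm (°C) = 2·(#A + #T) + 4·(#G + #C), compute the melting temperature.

62°C

Base counts: T=5, C=6, A=10, G=2
A+T = 15, G+C = 8
Tm = 2(15) + 4(8) = 30 + 32 = 62°C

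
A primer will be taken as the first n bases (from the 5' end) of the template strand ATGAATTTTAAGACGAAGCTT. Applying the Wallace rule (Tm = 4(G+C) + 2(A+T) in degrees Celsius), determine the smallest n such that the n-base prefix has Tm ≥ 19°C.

First 8 bases: ATGAATTT → Tm = 18°C (< 19°C)
First 9 bases: ATGAATTTT → Tm = 20°C (≥ 19°C)
Since every base adds ≥2°C, Tm only increases with n, so the threshold is first crossed at n = 9.

n = 9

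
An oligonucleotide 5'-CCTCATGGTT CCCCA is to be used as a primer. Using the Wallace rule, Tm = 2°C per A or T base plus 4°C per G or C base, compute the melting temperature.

A=2, T=4, G=2, C=7
AT pairs contribute 6, GC pairs contribute 9.
Tm = 4·9 + 2·6 = 36 + 12 = 48°C

48°C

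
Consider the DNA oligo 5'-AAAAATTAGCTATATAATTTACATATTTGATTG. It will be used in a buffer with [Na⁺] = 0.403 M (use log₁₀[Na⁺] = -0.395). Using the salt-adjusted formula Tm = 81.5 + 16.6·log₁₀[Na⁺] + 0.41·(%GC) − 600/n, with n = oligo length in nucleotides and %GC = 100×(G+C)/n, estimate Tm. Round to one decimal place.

Length n = 33. Counting bases: T=14, A=14, C=2, G=3
G+C = 5, so %GC = 5/33 × 100 = 15.152%
Salt term: 16.6 × (-0.395) = -6.557
GC term: 0.41 × 15.152 = 6.212; length term: −600/33 = −18.182
Tm = 81.5 + (-6.557) + 6.212 − 18.182 = 62.973 → 63.0°C

63.0°C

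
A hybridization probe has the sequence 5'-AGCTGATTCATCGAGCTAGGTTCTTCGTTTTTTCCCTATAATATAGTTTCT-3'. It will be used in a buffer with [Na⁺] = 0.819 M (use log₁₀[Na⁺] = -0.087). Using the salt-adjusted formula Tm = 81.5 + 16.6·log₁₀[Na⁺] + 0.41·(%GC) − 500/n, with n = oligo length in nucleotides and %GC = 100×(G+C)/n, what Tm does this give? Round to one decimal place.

Length n = 51. Counting bases: G=8, C=10, T=23, A=10
G+C = 18, so %GC = 18/51 × 100 = 35.294%
Salt term: 16.6 × (-0.087) = -1.444
GC term: 0.41 × 35.294 = 14.471; length term: −500/51 = −9.804
Tm = 81.5 + (-1.444) + 14.471 − 9.804 = 84.723 → 84.7°C

84.7°C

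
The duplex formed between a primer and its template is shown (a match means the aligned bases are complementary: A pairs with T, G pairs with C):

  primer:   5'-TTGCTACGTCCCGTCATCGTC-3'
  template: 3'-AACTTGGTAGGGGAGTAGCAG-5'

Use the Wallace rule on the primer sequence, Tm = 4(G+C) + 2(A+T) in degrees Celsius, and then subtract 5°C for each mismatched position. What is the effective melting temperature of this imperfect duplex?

41°C

Primer base counts: A=2, T=7, G=4, C=8 → A+T=9, G+C=12
Perfect-match Tm = 2(9) + 4(12) = 18 + 48 = 66°C
Mismatches (positions where the bases are not complementary): 5 (at positions 4, 5, 6, 8, 13)
Effective Tm = 66 − 5×5 = 66 − 25 = 41°C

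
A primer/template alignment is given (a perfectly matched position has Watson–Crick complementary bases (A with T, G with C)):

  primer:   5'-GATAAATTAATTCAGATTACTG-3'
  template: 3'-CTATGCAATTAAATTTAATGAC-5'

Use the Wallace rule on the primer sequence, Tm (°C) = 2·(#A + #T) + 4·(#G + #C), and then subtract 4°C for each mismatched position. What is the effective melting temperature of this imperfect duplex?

Primer base counts: A=9, T=8, G=3, C=2 → A+T=17, G+C=5
Perfect-match Tm = 2(17) + 4(5) = 34 + 20 = 54°C
Mismatches (positions where the bases are not complementary): 4 (at positions 5, 6, 13, 15)
Effective Tm = 54 − 4×4 = 54 − 16 = 38°C

38°C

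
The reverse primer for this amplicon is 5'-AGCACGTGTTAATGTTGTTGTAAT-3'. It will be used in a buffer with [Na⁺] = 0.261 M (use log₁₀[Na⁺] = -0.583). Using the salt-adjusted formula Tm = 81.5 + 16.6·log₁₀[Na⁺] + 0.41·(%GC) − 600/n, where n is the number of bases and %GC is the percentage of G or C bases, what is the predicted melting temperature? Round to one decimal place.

60.5°C

Length n = 24. Base counts: T=10, G=6, A=6, C=2
G+C = 8, so %GC = 8/24 × 100 = 33.333%
Salt term: 16.6 × (-0.583) = -9.678
GC term: 0.41 × 33.333 = 13.667; length term: −600/24 = −25
Tm = 81.5 + (-9.678) + 13.667 − 25 = 60.489 → 60.5°C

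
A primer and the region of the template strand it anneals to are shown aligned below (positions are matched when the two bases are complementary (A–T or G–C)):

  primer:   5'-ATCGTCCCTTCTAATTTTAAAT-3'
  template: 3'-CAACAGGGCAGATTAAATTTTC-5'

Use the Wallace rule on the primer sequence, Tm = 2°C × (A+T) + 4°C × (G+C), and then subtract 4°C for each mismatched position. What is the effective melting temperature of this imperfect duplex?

36°C

Primer base counts: A=6, T=10, G=1, C=5 → A+T=16, G+C=6
Perfect-match Tm = 2(16) + 4(6) = 32 + 24 = 56°C
Mismatches (positions where the bases are not complementary): 5 (at positions 1, 3, 9, 18, 22)
Effective Tm = 56 − 5×4 = 56 − 20 = 36°C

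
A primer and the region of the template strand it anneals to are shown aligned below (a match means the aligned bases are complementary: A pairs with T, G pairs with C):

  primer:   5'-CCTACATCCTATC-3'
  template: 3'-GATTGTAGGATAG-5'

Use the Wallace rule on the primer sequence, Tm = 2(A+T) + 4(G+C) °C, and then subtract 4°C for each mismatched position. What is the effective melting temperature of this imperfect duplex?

30°C

Primer base counts: A=3, T=4, G=0, C=6 → A+T=7, G+C=6
Perfect-match Tm = 2(7) + 4(6) = 14 + 24 = 38°C
Mismatches (positions where the bases are not complementary): 2 (at positions 2, 3)
Effective Tm = 38 − 2×4 = 38 − 8 = 30°C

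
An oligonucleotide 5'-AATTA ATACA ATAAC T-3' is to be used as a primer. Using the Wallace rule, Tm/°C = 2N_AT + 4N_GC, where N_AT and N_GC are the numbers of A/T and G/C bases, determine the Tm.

36°C

Scanning the sequence gives A=9, C=2, G=0, T=5.
So N_AT = 14 and N_GC = 2.
Tm = 4·2 + 2·14 = 8 + 28 = 36°C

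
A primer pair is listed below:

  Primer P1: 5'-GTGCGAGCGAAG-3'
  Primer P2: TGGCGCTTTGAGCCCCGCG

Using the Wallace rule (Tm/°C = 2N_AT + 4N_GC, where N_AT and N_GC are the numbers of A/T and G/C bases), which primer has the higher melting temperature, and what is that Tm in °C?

Primer P1: A+T=4, G+C=8 → Tm = 2(4)+4(8) = 40°C
Primer P2: A+T=5, G+C=14 → Tm = 2(5)+4(14) = 66°C
40°C vs 66°C → primer P2 is higher.

Primer P2, 66°C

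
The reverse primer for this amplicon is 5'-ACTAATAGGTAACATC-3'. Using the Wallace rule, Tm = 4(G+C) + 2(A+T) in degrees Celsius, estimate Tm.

Base counts: A=7, T=4, C=3, G=2
AT pairs contribute 11, GC pairs contribute 5.
Tm = 4·5 + 2·11 = 20 + 22 = 42°C

42°C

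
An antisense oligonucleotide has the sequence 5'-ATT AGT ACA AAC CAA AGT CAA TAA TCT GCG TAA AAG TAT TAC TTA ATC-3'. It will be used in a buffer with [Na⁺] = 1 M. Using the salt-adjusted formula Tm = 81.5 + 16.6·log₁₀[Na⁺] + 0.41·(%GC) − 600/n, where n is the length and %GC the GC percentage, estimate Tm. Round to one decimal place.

Length n = 48. Base counts: A=21, C=8, G=5, T=14
G+C = 13, so %GC = 13/48 × 100 = 27.083%
Salt term: 16.6 × (0) = 0
GC term: 0.41 × 27.083 = 11.104; length term: −600/48 = −12.5
Tm = 81.5 + (0) + 11.104 − 12.5 = 80.104 → 80.1°C

80.1°C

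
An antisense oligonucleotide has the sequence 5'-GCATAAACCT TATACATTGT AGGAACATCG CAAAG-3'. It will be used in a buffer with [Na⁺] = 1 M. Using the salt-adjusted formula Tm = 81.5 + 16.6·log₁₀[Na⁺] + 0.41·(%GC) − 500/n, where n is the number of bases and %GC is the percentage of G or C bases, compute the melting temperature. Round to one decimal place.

Length n = 35. Base counts: G=6, A=14, T=8, C=7
G+C = 13, so %GC = 13/35 × 100 = 37.143%
Salt term: 16.6 × (0) = 0
GC term: 0.41 × 37.143 = 15.229; length term: −500/35 = −14.286
Tm = 81.5 + (0) + 15.229 − 14.286 = 82.443 → 82.4°C

82.4°C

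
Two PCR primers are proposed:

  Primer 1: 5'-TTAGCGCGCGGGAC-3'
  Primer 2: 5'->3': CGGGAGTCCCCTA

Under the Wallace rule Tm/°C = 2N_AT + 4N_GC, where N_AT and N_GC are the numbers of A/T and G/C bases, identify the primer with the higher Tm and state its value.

Primer 1: A+T=4, G+C=10 → Tm = 2(4)+4(10) = 48°C
Primer 2: A+T=4, G+C=9 → Tm = 2(4)+4(9) = 44°C
48°C vs 44°C → primer 1 is higher.

Primer 1, 48°C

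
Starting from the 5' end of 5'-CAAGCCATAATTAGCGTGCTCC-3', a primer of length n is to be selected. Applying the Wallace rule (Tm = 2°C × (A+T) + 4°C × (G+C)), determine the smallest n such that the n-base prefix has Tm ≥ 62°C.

n = 21

First 20 bases: CAAGCCATAATTAGCGTGCT → Tm = 58°C (< 62°C)
First 21 bases: CAAGCCATAATTAGCGTGCTC → Tm = 62°C (≥ 62°C)
Each additional base adds 2°C (A/T) or 4°C (G/C), so Tm is non-decreasing in n; n = 21 is the first length to reach 62°C.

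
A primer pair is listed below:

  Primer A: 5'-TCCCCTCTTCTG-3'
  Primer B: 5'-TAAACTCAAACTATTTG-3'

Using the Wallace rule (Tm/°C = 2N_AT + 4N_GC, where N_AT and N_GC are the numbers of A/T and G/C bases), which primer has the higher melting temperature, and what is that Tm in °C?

Primer A: A+T=5, G+C=7 → Tm = 2(5)+4(7) = 38°C
Primer B: A+T=13, G+C=4 → Tm = 2(13)+4(4) = 42°C
38°C vs 42°C → primer B is higher.

Primer B, 42°C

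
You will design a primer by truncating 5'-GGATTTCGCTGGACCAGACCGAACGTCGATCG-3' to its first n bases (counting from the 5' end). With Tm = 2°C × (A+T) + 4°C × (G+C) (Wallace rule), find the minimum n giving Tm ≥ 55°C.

n = 18

First 17 bases: GGATTTCGCTGGACCAG → Tm = 54°C (< 55°C)
First 18 bases: GGATTTCGCTGGACCAGA → Tm = 56°C (≥ 55°C)
Each additional base adds 2°C (A/T) or 4°C (G/C), so Tm is non-decreasing in n; n = 18 is the first length to reach 55°C.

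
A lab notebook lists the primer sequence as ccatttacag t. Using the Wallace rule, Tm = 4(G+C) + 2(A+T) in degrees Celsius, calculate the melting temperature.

C=3, A=3, G=1, T=4
AT pairs contribute 7, GC pairs contribute 4.
Tm = 2(7) + 4(4) = 14 + 16 = 30°C

30°C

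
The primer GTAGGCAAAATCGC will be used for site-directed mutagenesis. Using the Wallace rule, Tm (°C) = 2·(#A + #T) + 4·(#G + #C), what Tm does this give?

42°C

Base counts: G=4, C=3, T=2, A=5
A+T = 7, G+C = 7
Tm = 4·7 + 2·7 = 28 + 14 = 42°C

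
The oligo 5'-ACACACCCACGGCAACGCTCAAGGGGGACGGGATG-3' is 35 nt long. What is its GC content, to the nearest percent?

Counting bases: T=2, G=12, A=10, C=11
G+C = 12 + 11 = 23 out of 35 bases
%GC = 23/35 × 100 = 65.71% ≈ 66%

66%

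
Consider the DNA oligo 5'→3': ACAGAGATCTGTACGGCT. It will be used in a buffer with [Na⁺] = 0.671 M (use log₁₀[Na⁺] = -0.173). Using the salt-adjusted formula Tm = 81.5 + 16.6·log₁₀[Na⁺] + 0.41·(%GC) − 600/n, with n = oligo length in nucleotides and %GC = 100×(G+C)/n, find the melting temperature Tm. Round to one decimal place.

Length n = 18. Base counts: C=4, T=4, A=5, G=5
G+C = 9, so %GC = 9/18 × 100 = 50%
Salt term: 16.6 × (-0.173) = -2.872
GC term: 0.41 × 50 = 20.5; length term: −600/18 = −33.333
Tm = 81.5 + (-2.872) + 20.5 − 33.333 = 65.795 → 65.8°C

65.8°C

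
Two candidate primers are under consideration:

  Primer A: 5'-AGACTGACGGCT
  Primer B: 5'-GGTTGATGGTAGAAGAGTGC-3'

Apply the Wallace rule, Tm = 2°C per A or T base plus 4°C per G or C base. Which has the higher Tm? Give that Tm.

Primer A: A+T=5, G+C=7 → Tm = 2(5)+4(7) = 38°C
Primer B: A+T=10, G+C=10 → Tm = 2(10)+4(10) = 60°C
38°C vs 60°C → primer B is higher.

Primer B, 60°C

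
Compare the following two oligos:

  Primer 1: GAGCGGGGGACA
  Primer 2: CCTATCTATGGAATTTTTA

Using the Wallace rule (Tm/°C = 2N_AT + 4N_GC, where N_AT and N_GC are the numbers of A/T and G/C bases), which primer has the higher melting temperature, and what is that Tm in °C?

Primer 1: A+T=3, G+C=9 → Tm = 2(3)+4(9) = 42°C
Primer 2: A+T=14, G+C=5 → Tm = 2(14)+4(5) = 48°C
42°C vs 48°C → primer 2 is higher.

Primer 2, 48°C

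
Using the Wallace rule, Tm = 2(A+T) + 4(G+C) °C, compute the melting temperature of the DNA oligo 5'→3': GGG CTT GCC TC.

38°C

Scanning the sequence gives T=3, C=4, G=4, A=0.
So N_AT = 3 and N_GC = 8.
Tm = 4·8 + 2·3 = 32 + 6 = 38°C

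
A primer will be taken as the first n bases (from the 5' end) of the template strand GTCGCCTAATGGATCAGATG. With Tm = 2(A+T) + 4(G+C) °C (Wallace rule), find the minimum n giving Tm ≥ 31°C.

n = 11

First 10 bases: GTCGCCTAAT → Tm = 30°C (< 31°C)
First 11 bases: GTCGCCTAATG → Tm = 34°C (≥ 31°C)
Since every base adds ≥2°C, Tm only increases with n, so the threshold is first crossed at n = 11.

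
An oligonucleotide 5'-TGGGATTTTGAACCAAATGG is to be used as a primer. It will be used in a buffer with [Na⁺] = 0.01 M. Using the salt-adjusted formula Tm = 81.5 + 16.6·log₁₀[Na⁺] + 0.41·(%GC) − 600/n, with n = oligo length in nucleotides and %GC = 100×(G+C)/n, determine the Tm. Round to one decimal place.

Length n = 20. Counting bases: T=6, G=6, C=2, A=6
G+C = 8, so %GC = 8/20 × 100 = 40%
Salt term: 16.6 × (-2) = -33.2
GC term: 0.41 × 40 = 16.4; length term: −600/20 = −30
Tm = 81.5 + (-33.2) + 16.4 − 30 = 34.7 → 34.7°C

34.7°C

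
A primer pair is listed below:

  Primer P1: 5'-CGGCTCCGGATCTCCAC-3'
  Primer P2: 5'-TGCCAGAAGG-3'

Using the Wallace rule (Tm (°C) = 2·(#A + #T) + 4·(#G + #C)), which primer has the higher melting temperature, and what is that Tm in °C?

Primer P1: A+T=5, G+C=12 → Tm = 2(5)+4(12) = 58°C
Primer P2: A+T=4, G+C=6 → Tm = 2(4)+4(6) = 32°C
58°C vs 32°C → primer P1 is higher.

Primer P1, 58°C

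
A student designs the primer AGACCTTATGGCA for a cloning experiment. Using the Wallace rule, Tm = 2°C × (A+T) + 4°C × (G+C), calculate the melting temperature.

T=3, A=4, G=3, C=3
So N_AT = 7 and N_GC = 6.
Tm = 2(7) + 4(6) = 14 + 24 = 38°C

38°C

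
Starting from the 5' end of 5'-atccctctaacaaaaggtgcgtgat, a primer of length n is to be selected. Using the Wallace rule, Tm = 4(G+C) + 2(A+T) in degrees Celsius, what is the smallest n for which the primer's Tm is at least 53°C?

First 18 bases: ATCCCTCTAACAAAAGGT → Tm = 50°C (< 53°C)
First 19 bases: ATCCCTCTAACAAAAGGTG → Tm = 54°C (≥ 53°C)
Each additional base adds 2°C (A/T) or 4°C (G/C), so Tm is non-decreasing in n; n = 19 is the first length to reach 53°C.

n = 19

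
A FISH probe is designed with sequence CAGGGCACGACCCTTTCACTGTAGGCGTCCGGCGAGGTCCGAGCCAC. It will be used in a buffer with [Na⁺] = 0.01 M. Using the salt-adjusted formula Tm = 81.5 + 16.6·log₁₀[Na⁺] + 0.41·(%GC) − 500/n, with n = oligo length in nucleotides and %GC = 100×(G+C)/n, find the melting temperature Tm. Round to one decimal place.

Length n = 47. Counting bases: T=7, G=15, A=8, C=17
G+C = 32, so %GC = 32/47 × 100 = 68.085%
Salt term: 16.6 × (-2) = -33.2
GC term: 0.41 × 68.085 = 27.915; length term: −500/47 = −10.638
Tm = 81.5 + (-33.2) + 27.915 − 10.638 = 65.577 → 65.6°C

65.6°C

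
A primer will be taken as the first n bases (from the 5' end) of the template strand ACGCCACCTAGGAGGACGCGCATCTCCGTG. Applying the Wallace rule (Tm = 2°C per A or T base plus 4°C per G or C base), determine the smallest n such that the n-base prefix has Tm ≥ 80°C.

First 23 bases: ACGCCACCTAGGAGGACGCGCAT → Tm = 76°C (< 80°C)
First 24 bases: ACGCCACCTAGGAGGACGCGCATC → Tm = 80°C (≥ 80°C)
Each additional base adds 2°C (A/T) or 4°C (G/C), so Tm is non-decreasing in n; n = 24 is the first length to reach 80°C.

n = 24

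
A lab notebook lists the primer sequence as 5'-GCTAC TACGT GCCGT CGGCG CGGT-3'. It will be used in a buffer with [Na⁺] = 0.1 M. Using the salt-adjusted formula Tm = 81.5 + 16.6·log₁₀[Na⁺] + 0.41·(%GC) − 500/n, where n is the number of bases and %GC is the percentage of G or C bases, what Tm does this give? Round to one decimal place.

73.1°C

Length n = 24. Scanning the sequence gives C=8, G=9, A=2, T=5.
G+C = 17, so %GC = 17/24 × 100 = 70.833%
Salt term: 16.6 × (-1) = -16.6
GC term: 0.41 × 70.833 = 29.042; length term: −500/24 = −20.833
Tm = 81.5 + (-16.6) + 29.042 − 20.833 = 73.109 → 73.1°C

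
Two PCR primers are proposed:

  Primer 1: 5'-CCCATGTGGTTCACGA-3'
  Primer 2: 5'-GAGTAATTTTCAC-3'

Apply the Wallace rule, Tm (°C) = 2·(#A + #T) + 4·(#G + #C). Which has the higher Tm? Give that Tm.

Primer 1, 50°C

Primer 1: A+T=7, G+C=9 → Tm = 2(7)+4(9) = 50°C
Primer 2: A+T=9, G+C=4 → Tm = 2(9)+4(4) = 34°C
50°C vs 34°C → primer 1 is higher.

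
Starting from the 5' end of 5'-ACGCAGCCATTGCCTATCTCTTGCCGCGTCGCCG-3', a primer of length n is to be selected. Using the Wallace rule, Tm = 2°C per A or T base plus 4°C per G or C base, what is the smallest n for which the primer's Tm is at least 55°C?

n = 18

First 17 bases: ACGCAGCCATTGCCTAT → Tm = 52°C (< 55°C)
First 18 bases: ACGCAGCCATTGCCTATC → Tm = 56°C (≥ 55°C)
Since every base adds ≥2°C, Tm only increases with n, so the threshold is first crossed at n = 18.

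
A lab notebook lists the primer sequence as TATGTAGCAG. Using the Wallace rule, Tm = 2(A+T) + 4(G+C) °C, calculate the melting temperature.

28°C

Scanning the sequence gives G=3, C=1, T=3, A=3.
So N_AT = 6 and N_GC = 4.
Tm = 2×6 + 4×4 = 28°C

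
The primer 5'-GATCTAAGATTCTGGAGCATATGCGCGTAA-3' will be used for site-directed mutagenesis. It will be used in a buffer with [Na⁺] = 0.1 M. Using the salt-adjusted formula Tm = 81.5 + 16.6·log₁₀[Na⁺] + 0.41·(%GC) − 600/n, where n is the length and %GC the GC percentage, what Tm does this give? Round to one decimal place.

Length n = 30. Base counts: C=5, G=8, T=8, A=9
G+C = 13, so %GC = 13/30 × 100 = 43.333%
Salt term: 16.6 × (-1) = -16.6
GC term: 0.41 × 43.333 = 17.767; length term: −600/30 = −20
Tm = 81.5 + (-16.6) + 17.767 − 20 = 62.667 → 62.7°C

62.7°C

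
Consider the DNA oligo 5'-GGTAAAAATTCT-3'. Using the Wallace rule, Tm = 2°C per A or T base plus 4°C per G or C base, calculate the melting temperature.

30°C

C=1, A=5, G=2, T=4
A+T = 9, G+C = 3
Tm = 4·3 + 2·9 = 12 + 18 = 30°C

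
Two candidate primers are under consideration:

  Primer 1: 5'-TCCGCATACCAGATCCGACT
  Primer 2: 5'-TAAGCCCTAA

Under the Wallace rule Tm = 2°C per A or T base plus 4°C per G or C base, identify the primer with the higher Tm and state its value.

Primer 1, 62°C

Primer 1: A+T=9, G+C=11 → Tm = 2(9)+4(11) = 62°C
Primer 2: A+T=6, G+C=4 → Tm = 2(6)+4(4) = 28°C
62°C vs 28°C → primer 1 is higher.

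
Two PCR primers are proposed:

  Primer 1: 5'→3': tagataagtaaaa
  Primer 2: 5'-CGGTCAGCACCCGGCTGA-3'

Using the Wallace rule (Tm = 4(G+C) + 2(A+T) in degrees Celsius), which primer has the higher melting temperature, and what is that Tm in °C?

Primer 2, 62°C

Primer 1: A+T=11, G+C=2 → Tm = 2(11)+4(2) = 30°C
Primer 2: A+T=5, G+C=13 → Tm = 2(5)+4(13) = 62°C
30°C vs 62°C → primer 2 is higher.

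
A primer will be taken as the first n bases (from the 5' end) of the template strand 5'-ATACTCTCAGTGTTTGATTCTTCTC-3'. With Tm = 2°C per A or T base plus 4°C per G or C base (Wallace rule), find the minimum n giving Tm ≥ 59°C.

n = 23

First 22 bases: ATACTCTCAGTGTTTGATTCTT → Tm = 58°C (< 59°C)
First 23 bases: ATACTCTCAGTGTTTGATTCTTC → Tm = 62°C (≥ 59°C)
Each additional base adds 2°C (A/T) or 4°C (G/C), so Tm is non-decreasing in n; n = 23 is the first length to reach 59°C.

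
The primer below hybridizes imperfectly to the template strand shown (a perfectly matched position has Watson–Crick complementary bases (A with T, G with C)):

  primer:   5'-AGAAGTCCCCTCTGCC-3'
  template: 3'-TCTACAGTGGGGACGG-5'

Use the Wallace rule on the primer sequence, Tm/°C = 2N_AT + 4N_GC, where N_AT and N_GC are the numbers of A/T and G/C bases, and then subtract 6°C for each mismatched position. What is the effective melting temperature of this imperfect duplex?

34°C

Primer base counts: A=3, T=3, G=3, C=7 → A+T=6, G+C=10
Perfect-match Tm = 2(6) + 4(10) = 12 + 40 = 52°C
Mismatches (positions where the bases are not complementary): 3 (at positions 4, 8, 11)
Effective Tm = 52 − 3×6 = 52 − 18 = 34°C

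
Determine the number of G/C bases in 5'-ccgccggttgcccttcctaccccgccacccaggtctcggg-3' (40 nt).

30

G=10, C=20, A=3, T=7
Total G or C: 10 + 20 = 30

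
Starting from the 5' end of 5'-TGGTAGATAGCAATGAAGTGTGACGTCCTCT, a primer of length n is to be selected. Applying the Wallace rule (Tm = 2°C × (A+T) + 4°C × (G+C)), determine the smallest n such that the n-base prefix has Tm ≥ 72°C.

n = 25

First 24 bases: TGGTAGATAGCAATGAAGTGTGAC → Tm = 68°C (< 72°C)
First 25 bases: TGGTAGATAGCAATGAAGTGTGACG → Tm = 72°C (≥ 72°C)
Each additional base adds 2°C (A/T) or 4°C (G/C), so Tm is non-decreasing in n; n = 25 is the first length to reach 72°C.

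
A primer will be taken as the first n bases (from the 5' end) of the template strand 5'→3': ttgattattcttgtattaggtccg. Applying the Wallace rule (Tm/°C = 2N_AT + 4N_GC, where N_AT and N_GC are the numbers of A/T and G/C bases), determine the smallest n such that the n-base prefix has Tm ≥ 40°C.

First 16 bases: TTGATTATTCTTGTAT → Tm = 38°C (< 40°C)
First 17 bases: TTGATTATTCTTGTATT → Tm = 40°C (≥ 40°C)
Since every base adds ≥2°C, Tm only increases with n, so the threshold is first crossed at n = 17.

n = 17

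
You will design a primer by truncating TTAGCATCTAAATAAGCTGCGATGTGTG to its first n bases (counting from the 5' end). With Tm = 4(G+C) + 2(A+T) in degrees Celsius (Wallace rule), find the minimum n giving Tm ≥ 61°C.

First 22 bases: TTAGCATCTAAATAAGCTGCGA → Tm = 60°C (< 61°C)
First 23 bases: TTAGCATCTAAATAAGCTGCGAT → Tm = 62°C (≥ 61°C)
Since every base adds ≥2°C, Tm only increases with n, so the threshold is first crossed at n = 23.

n = 23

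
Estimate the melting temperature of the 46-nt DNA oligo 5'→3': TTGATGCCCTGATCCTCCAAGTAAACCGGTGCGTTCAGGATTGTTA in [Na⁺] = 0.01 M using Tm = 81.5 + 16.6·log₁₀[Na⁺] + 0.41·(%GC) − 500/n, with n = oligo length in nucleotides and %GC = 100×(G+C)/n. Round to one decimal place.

Length n = 46. Base counts: T=14, C=11, G=11, A=10
G+C = 22, so %GC = 22/46 × 100 = 47.826%
Salt term: 16.6 × (-2) = -33.2
GC term: 0.41 × 47.826 = 19.609; length term: −500/46 = −10.87
Tm = 81.5 + (-33.2) + 19.609 − 10.87 = 57.039 → 57.0°C

57.0°C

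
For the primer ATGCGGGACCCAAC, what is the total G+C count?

9

G=4, T=1, C=5, A=4
Total G or C: 4 + 5 = 9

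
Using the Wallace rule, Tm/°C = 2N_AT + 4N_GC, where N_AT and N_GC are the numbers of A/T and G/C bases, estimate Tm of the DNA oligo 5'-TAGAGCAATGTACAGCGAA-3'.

54°C

T=3, C=3, A=8, G=5
AT pairs contribute 11, GC pairs contribute 8.
Tm = 2(11) + 4(8) = 22 + 32 = 54°C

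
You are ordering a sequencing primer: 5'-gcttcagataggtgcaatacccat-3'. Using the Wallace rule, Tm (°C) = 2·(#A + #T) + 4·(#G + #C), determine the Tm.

70°C

Base counts: T=6, G=5, C=6, A=7
A+T = 13, G+C = 11
Tm = 2×13 + 4×11 = 70°C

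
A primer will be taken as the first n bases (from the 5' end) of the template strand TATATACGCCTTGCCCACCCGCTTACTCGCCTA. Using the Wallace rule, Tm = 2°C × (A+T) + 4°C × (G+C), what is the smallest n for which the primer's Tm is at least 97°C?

n = 31

First 30 bases: TATATACGCCTTGCCCACCCGCTTACTCGC → Tm = 94°C (< 97°C)
First 31 bases: TATATACGCCTTGCCCACCCGCTTACTCGCC → Tm = 98°C (≥ 97°C)
Each additional base adds 2°C (A/T) or 4°C (G/C), so Tm is non-decreasing in n; n = 31 is the first length to reach 97°C.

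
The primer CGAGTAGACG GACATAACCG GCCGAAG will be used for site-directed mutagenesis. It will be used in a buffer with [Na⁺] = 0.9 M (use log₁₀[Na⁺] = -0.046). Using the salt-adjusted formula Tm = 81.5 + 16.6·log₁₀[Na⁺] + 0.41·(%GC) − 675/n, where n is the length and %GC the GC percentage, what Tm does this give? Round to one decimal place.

Length n = 27. Base counts: C=7, A=9, T=2, G=9
G+C = 16, so %GC = 16/27 × 100 = 59.259%
Salt term: 16.6 × (-0.046) = -0.764
GC term: 0.41 × 59.259 = 24.296; length term: −675/27 = −25
Tm = 81.5 + (-0.764) + 24.296 − 25 = 80.032 → 80.0°C

80.0°C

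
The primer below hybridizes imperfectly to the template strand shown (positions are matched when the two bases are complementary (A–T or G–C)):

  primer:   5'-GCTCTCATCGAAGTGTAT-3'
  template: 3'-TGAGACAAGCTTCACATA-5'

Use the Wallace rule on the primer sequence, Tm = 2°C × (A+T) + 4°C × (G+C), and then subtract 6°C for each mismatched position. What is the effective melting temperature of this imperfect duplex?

34°C

Primer base counts: A=4, T=6, G=4, C=4 → A+T=10, G+C=8
Perfect-match Tm = 2(10) + 4(8) = 20 + 32 = 52°C
Mismatches (positions where the bases are not complementary): 3 (at positions 1, 6, 7)
Effective Tm = 52 − 3×6 = 52 − 18 = 34°C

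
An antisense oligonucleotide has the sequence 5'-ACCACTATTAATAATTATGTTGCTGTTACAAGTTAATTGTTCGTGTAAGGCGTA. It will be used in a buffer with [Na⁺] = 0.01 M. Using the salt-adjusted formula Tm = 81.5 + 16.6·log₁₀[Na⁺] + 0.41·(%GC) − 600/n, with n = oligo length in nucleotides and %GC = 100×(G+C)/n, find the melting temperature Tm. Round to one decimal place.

50.1°C

Length n = 54. Base counts: G=10, A=16, C=7, T=21
G+C = 17, so %GC = 17/54 × 100 = 31.481%
Salt term: 16.6 × (-2) = -33.2
GC term: 0.41 × 31.481 = 12.907; length term: −600/54 = −11.111
Tm = 81.5 + (-33.2) + 12.907 − 11.111 = 50.096 → 50.1°C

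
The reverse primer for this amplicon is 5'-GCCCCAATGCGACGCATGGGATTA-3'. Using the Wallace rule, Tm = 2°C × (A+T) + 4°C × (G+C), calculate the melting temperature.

Scanning the sequence gives T=4, A=6, C=7, G=7.
So N_AT = 10 and N_GC = 14.
Tm = 4·14 + 2·10 = 56 + 20 = 76°C

76°C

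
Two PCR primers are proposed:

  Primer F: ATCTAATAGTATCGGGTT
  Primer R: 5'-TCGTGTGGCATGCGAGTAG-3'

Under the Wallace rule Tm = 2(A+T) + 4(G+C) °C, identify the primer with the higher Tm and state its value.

Primer R, 60°C

Primer F: A+T=12, G+C=6 → Tm = 2(12)+4(6) = 48°C
Primer R: A+T=8, G+C=11 → Tm = 2(8)+4(11) = 60°C
48°C vs 60°C → primer R is higher.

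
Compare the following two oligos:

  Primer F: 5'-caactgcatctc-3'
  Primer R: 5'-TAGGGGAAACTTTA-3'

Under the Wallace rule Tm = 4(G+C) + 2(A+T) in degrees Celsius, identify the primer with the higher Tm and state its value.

Primer F: A+T=6, G+C=6 → Tm = 2(6)+4(6) = 36°C
Primer R: A+T=9, G+C=5 → Tm = 2(9)+4(5) = 38°C
36°C vs 38°C → primer R is higher.

Primer R, 38°C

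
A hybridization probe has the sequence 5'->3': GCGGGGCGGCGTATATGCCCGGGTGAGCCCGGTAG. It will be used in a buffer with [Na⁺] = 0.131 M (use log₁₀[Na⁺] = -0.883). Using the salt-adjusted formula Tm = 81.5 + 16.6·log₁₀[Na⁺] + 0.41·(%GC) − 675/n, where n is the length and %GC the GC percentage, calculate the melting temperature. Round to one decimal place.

78.0°C

Length n = 35. Counting bases: C=9, G=17, T=5, A=4
G+C = 26, so %GC = 26/35 × 100 = 74.286%
Salt term: 16.6 × (-0.883) = -14.658
GC term: 0.41 × 74.286 = 30.457; length term: −675/35 = −19.286
Tm = 81.5 + (-14.658) + 30.457 − 19.286 = 78.013 → 78.0°C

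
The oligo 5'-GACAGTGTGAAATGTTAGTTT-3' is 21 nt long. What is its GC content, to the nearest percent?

33%

Counting bases: A=6, G=6, T=8, C=1
G+C = 6 + 1 = 7 out of 21 bases
%GC = 7/21 × 100 = 33.33% ≈ 33%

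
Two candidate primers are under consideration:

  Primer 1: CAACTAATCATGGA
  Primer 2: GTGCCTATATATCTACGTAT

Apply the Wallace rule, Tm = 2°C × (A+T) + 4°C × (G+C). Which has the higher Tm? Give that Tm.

Primer 1: A+T=9, G+C=5 → Tm = 2(9)+4(5) = 38°C
Primer 2: A+T=13, G+C=7 → Tm = 2(13)+4(7) = 54°C
38°C vs 54°C → primer 2 is higher.

Primer 2, 54°C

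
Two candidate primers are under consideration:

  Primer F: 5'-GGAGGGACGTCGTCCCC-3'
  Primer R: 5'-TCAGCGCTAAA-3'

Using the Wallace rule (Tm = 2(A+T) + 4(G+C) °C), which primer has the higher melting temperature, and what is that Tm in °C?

Primer F, 60°C

Primer F: A+T=4, G+C=13 → Tm = 2(4)+4(13) = 60°C
Primer R: A+T=6, G+C=5 → Tm = 2(6)+4(5) = 32°C
60°C vs 32°C → primer F is higher.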